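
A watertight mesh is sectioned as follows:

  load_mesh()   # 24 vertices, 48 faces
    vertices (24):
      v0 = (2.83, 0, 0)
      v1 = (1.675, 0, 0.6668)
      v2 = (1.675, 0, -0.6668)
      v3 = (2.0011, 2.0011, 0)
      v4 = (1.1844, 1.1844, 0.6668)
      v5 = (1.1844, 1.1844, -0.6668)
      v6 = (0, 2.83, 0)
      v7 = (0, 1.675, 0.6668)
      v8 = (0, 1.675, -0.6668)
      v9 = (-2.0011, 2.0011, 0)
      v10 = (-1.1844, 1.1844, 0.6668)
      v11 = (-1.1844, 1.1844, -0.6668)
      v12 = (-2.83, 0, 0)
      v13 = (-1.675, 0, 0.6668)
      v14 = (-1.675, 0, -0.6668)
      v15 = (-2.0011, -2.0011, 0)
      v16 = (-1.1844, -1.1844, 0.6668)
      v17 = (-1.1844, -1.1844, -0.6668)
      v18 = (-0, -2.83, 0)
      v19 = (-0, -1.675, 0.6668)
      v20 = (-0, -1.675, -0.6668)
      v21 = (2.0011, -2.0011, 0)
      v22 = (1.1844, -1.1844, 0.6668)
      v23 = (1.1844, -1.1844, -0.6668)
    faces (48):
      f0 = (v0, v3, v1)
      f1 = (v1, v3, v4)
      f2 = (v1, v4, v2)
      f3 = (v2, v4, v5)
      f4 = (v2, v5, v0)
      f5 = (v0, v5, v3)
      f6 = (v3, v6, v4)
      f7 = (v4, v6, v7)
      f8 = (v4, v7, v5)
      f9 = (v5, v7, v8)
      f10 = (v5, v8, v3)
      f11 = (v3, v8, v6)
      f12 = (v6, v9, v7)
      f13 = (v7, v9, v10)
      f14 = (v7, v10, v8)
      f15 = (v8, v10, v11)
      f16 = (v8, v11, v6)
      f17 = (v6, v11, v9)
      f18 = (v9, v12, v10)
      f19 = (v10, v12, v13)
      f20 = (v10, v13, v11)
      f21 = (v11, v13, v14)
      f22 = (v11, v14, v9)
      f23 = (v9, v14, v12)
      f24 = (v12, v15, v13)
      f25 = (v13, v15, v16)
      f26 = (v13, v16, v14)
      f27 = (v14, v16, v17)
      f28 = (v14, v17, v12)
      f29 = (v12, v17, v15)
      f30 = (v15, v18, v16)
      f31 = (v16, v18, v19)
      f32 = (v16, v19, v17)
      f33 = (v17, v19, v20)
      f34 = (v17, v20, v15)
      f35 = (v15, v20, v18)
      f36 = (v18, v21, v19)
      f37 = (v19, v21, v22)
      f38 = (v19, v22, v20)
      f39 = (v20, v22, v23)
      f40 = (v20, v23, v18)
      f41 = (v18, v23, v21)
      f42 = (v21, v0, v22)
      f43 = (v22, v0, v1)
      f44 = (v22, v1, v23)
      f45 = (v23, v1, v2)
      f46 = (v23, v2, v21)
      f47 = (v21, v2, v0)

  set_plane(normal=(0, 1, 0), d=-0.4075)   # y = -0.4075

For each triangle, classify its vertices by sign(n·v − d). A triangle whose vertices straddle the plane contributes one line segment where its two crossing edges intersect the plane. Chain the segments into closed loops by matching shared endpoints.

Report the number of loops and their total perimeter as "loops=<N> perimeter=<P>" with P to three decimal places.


Straddling triangles (12 of 48):
  (v12,v15,v13) [+-+] → (-2.6612, -0.4075, 0)–(-1.74141, -0.4075, 0.531014)  len=1.0621
  (v13,v15,v16) [+--] → (-1.74141, -0.4075, 0.531014)–(-1.50621, -0.4075, 0.6668)  len=0.2716
  (v13,v16,v14) [+-+] → (-1.50621, -0.4075, 0.6668)–(-1.50621, -0.4075, -0.207967)  len=0.8748
  (v14,v16,v17) [+--] → (-1.50621, -0.4075, -0.207967)–(-1.50621, -0.4075, -0.6668)  len=0.4588
  (v14,v17,v12) [+-+] → (-1.50621, -0.4075, -0.6668)–(-2.26382, -0.4075, -0.229417)  len=0.8748
  (v12,v17,v15) [+--] → (-2.26382, -0.4075, -0.229417)–(-2.6612, -0.4075, 0)  len=0.4589
  (v21,v0,v22) [-+-] → (2.6612, -0.4075, 0)–(2.26382, -0.4075, 0.229417)  len=0.4589
  (v22,v0,v1) [-++] → (2.26382, -0.4075, 0.229417)–(1.50621, -0.4075, 0.6668)  len=0.8748
  (v22,v1,v23) [-+-] → (1.50621, -0.4075, 0.6668)–(1.50621, -0.4075, 0.207967)  len=0.4588
  (v23,v1,v2) [-++] → (1.50621, -0.4075, 0.207967)–(1.50621, -0.4075, -0.6668)  len=0.8748
  (v23,v2,v21) [-+-] → (1.50621, -0.4075, -0.6668)–(1.74141, -0.4075, -0.531014)  len=0.2716
  (v21,v2,v0) [-++] → (1.74141, -0.4075, -0.531014)–(2.6612, -0.4075, 0)  len=1.0621

Chained into 2 loop(s):
  loop 1: 6 segments, perimeter = 4.0009
  loop 2: 6 segments, perimeter = 4.0009
Total perimeter = 8.002

loops=2 perimeter=8.002


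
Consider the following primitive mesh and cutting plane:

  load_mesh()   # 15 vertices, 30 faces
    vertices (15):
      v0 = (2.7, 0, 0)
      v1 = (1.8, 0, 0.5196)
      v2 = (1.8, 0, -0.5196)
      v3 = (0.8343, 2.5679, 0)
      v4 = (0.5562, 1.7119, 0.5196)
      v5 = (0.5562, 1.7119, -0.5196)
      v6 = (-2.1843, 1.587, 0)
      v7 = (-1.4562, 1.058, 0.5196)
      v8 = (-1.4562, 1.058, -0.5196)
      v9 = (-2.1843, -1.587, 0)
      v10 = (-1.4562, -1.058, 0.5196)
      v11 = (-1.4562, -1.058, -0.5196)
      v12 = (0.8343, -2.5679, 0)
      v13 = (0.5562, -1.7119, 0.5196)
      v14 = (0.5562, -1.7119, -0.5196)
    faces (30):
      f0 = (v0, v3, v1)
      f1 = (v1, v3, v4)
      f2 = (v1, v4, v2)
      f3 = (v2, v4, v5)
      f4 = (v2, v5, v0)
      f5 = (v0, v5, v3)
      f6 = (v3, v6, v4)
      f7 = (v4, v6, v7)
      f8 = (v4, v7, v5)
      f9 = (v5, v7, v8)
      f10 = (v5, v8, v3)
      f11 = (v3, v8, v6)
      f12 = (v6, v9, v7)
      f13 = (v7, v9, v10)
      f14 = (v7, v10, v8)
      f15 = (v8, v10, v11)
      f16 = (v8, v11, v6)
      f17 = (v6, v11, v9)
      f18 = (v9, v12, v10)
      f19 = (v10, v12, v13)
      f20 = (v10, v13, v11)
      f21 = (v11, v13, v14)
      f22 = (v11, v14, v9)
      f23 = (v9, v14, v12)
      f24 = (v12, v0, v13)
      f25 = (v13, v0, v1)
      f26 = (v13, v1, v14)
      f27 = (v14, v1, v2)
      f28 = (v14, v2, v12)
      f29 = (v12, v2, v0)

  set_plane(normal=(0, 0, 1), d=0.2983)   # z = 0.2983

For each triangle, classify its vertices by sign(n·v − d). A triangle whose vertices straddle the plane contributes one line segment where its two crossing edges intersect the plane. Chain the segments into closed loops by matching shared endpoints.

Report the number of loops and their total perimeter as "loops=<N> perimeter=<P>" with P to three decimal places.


loops=2 perimeter=23.413

Straddling triangles (20 of 30):
  (v0,v3,v1) [--+] → (1.3887, 1.09368, 0.2983)–(2.18331, 0, 0.2983)  len=1.3519
  (v1,v3,v4) [+-+] → (1.3887, 1.09368, 0.2983)–(0.674644, 2.07647, 0.2983)  len=1.2148
  (v1,v4,v2) [++-] → (0.82107, 1.34735, 0.2983)–(1.8, 0, 0.2983)  len=1.6654
  (v2,v4,v5) [-+-] → (0.82107, 1.34735, 0.2983)–(0.5562, 1.7119, 0.2983)  len=0.4506
  (v3,v6,v4) [--+] → (-0.610991, 1.6587, 0.2983)–(0.674644, 2.07647, 0.2983)  len=1.3518
  (v4,v6,v7) [+-+] → (-0.610991, 1.6587, 0.2983)–(-1.7663, 1.2833, 0.2983)  len=1.2148
  (v4,v7,v5) [++-] → (-1.02765, 1.19725, 0.2983)–(0.5562, 1.7119, 0.2983)  len=1.6654
  (v5,v7,v8) [-+-] → (-1.02765, 1.19725, 0.2983)–(-1.4562, 1.058, 0.2983)  len=0.4506
  (v6,v9,v7) [--+] → (-1.7663, -0.0685175, 0.2983)–(-1.7663, 1.2833, 0.2983)  len=1.3518
  (v7,v9,v10) [+-+] → (-1.7663, -0.0685175, 0.2983)–(-1.7663, -1.2833, 0.2983)  len=1.2148
  (v7,v10,v8) [++-] → (-1.4562, -0.607393, 0.2983)–(-1.4562, 1.058, 0.2983)  len=1.6654
  (v8,v10,v11) [-+-] → (-1.4562, -0.607393, 0.2983)–(-1.4562, -1.058, 0.2983)  len=0.4506
  (v9,v12,v10) [--+] → (-0.480666, -1.70107, 0.2983)–(-1.7663, -1.2833, 0.2983)  len=1.3518
  (v10,v12,v13) [+-+] → (-0.480666, -1.70107, 0.2983)–(0.674644, -2.07647, 0.2983)  len=1.2148
  (v10,v13,v11) [++-] → (0.127655, -1.57265, 0.2983)–(-1.4562, -1.058, 0.2983)  len=1.6654
  (v11,v13,v14) [-+-] → (0.127655, -1.57265, 0.2983)–(0.5562, -1.7119, 0.2983)  len=0.4506
  (v12,v0,v13) [--+] → (1.46925, -0.982794, 0.2983)–(0.674644, -2.07647, 0.2983)  len=1.3519
  (v13,v0,v1) [+-+] → (1.46925, -0.982794, 0.2983)–(2.18331, 0, 0.2983)  len=1.2148
  (v13,v1,v14) [++-] → (1.53513, -0.364553, 0.2983)–(0.5562, -1.7119, 0.2983)  len=1.6654
  (v14,v1,v2) [-+-] → (1.53513, -0.364553, 0.2983)–(1.8, 0, 0.2983)  len=0.4506

Chained into 2 loop(s):
  loop 1: 10 segments, perimeter = 12.8331
  loop 2: 10 segments, perimeter = 10.5800
Total perimeter = 23.413


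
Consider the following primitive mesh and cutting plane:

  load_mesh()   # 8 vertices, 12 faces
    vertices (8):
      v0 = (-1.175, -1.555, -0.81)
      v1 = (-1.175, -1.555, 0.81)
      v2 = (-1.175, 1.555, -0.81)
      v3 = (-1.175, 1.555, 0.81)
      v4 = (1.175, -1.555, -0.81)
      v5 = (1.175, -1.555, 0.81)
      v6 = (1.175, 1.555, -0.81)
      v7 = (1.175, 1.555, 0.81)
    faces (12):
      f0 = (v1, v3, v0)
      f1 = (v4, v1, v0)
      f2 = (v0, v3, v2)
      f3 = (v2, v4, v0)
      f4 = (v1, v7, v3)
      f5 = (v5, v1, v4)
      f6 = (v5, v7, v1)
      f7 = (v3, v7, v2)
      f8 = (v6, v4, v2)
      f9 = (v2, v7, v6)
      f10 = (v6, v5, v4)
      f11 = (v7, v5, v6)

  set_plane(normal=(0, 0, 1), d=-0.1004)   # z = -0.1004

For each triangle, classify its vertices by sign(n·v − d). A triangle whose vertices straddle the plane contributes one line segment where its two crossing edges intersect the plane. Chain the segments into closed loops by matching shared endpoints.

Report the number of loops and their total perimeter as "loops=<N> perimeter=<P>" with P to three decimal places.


loops=1 perimeter=10.920

Straddling triangles (8 of 12):
  (v1,v3,v0) [++-] → (-1.175, -0.192743, -0.1004)–(-1.175, -1.555, -0.1004)  len=1.3623
  (v4,v1,v0) [-+-] → (0.145642, -1.555, -0.1004)–(-1.175, -1.555, -0.1004)  len=1.3206
  (v0,v3,v2) [-+-] → (-1.175, -0.192743, -0.1004)–(-1.175, 1.555, -0.1004)  len=1.7477
  (v5,v1,v4) [++-] → (0.145642, -1.555, -0.1004)–(1.175, -1.555, -0.1004)  len=1.0294
  (v3,v7,v2) [++-] → (-0.145642, 1.555, -0.1004)–(-1.175, 1.555, -0.1004)  len=1.0294
  (v2,v7,v6) [-+-] → (-0.145642, 1.555, -0.1004)–(1.175, 1.555, -0.1004)  len=1.3206
  (v6,v5,v4) [-+-] → (1.175, 0.192743, -0.1004)–(1.175, -1.555, -0.1004)  len=1.7477
  (v7,v5,v6) [++-] → (1.175, 0.192743, -0.1004)–(1.175, 1.555, -0.1004)  len=1.3623

Chained into 1 loop(s):
  loop 1: 8 segments, perimeter = 10.9200
Total perimeter = 10.920


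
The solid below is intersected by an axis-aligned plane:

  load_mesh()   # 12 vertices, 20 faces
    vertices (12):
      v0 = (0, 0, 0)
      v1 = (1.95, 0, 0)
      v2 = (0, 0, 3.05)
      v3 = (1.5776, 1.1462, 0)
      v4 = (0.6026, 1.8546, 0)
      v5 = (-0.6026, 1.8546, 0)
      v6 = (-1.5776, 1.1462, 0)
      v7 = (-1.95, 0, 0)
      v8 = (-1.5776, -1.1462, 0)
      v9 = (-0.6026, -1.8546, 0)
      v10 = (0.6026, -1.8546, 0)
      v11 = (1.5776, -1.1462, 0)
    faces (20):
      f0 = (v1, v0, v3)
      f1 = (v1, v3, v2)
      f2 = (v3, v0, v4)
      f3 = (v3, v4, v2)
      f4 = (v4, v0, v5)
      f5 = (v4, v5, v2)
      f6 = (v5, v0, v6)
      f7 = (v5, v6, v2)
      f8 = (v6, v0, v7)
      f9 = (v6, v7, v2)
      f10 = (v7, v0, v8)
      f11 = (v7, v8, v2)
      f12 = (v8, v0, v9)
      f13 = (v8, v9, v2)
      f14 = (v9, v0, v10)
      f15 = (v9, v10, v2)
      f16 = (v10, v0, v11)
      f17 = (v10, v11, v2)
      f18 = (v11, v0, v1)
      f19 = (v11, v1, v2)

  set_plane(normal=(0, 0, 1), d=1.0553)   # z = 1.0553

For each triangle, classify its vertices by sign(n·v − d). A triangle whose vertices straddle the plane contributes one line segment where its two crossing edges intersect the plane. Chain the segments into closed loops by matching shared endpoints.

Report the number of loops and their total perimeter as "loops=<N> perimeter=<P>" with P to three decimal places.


loops=1 perimeter=7.882

Straddling triangles (10 of 20):
  (v1,v3,v2) [--+] → (1.03175, 0.749615, 1.0553)–(1.2753, 0, 1.0553)  len=0.7882
  (v3,v4,v2) [--+] → (0.3941, 1.21291, 1.0553)–(1.03175, 0.749615, 1.0553)  len=0.7882
  (v4,v5,v2) [--+] → (-0.3941, 1.21291, 1.0553)–(0.3941, 1.21291, 1.0553)  len=0.7882
  (v5,v6,v2) [--+] → (-1.03175, 0.749615, 1.0553)–(-0.3941, 1.21291, 1.0553)  len=0.7882
  (v6,v7,v2) [--+] → (-1.2753, 0, 1.0553)–(-1.03175, 0.749615, 1.0553)  len=0.7882
  (v7,v8,v2) [--+] → (-1.03175, -0.749615, 1.0553)–(-1.2753, 0, 1.0553)  len=0.7882
  (v8,v9,v2) [--+] → (-0.3941, -1.21291, 1.0553)–(-1.03175, -0.749615, 1.0553)  len=0.7882
  (v9,v10,v2) [--+] → (0.3941, -1.21291, 1.0553)–(-0.3941, -1.21291, 1.0553)  len=0.7882
  (v10,v11,v2) [--+] → (1.03175, -0.749615, 1.0553)–(0.3941, -1.21291, 1.0553)  len=0.7882
  (v11,v1,v2) [--+] → (1.2753, 0, 1.0553)–(1.03175, -0.749615, 1.0553)  len=0.7882

Chained into 1 loop(s):
  loop 1: 10 segments, perimeter = 7.8819
Total perimeter = 7.882


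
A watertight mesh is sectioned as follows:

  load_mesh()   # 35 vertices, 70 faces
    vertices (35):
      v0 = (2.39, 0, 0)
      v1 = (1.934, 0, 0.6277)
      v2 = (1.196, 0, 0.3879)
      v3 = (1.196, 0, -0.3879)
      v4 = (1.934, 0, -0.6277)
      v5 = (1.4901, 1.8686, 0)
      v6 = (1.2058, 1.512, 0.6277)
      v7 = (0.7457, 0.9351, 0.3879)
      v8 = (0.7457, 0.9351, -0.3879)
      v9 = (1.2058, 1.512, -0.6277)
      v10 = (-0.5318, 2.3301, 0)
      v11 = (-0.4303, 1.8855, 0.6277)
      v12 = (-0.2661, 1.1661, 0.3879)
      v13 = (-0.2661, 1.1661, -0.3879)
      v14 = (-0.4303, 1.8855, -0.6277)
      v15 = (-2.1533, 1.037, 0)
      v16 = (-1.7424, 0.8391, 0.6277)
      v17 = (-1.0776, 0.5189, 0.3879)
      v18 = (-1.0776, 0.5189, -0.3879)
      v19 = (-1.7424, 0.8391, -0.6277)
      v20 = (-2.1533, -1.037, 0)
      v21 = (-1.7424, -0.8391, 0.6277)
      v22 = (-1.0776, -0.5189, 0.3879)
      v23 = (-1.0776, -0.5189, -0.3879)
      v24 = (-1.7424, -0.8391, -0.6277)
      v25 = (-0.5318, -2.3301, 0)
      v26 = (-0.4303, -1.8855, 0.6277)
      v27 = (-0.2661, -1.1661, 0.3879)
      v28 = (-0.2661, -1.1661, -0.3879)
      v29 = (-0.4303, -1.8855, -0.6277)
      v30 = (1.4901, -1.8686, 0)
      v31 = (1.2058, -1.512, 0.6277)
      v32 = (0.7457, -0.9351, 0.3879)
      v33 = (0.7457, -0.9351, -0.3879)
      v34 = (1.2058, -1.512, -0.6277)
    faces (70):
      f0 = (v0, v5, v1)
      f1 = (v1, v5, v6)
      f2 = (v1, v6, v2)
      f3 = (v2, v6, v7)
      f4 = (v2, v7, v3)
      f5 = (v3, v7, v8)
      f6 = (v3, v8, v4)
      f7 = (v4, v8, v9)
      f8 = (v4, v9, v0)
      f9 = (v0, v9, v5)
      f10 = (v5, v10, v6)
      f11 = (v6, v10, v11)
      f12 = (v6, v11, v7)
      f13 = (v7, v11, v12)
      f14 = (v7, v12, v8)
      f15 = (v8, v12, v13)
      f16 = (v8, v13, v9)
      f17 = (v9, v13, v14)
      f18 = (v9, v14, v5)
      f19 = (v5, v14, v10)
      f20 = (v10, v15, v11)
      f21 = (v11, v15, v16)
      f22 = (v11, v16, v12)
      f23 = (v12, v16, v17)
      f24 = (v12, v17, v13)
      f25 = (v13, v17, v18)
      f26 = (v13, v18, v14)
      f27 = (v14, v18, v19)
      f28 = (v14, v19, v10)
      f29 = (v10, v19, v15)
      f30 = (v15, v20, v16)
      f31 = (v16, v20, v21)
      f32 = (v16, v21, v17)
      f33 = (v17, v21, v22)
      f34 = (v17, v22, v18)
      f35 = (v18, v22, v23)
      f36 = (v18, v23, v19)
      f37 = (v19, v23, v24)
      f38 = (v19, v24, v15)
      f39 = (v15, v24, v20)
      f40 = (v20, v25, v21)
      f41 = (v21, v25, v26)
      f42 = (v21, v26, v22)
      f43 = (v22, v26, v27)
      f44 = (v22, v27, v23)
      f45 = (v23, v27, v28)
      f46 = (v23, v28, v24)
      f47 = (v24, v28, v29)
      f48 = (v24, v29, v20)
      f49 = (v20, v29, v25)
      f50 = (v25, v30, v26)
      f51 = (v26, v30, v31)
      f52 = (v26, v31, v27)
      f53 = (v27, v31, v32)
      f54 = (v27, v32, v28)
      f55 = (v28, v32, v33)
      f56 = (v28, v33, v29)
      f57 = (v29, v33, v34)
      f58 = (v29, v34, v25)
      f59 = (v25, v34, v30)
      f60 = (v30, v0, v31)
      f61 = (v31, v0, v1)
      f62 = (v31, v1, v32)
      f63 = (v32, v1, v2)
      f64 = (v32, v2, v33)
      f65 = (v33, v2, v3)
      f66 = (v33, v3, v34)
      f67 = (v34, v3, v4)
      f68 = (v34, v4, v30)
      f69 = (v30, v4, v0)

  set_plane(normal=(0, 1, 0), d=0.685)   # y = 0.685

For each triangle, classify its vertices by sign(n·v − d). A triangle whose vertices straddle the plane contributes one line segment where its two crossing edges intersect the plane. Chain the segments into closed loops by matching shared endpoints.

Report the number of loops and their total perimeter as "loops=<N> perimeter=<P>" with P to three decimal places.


Straddling triangles (22 of 70):
  (v0,v5,v1) [-+-] → (2.06011, 0.685, 0)–(1.77127, 0.685, 0.397595)  len=0.4914
  (v1,v5,v6) [-++] → (1.77127, 0.685, 0.397595)–(1.60409, 0.685, 0.6277)  len=0.2844
  (v1,v6,v2) [-+-] → (1.60409, 0.685, 0.6277)–(1.20044, 0.685, 0.49654)  len=0.4244
  (v2,v6,v7) [-++] → (1.20044, 0.685, 0.49654)–(0.866136, 0.685, 0.3879)  len=0.3515
  (v2,v7,v3) [-+-] → (0.866136, 0.685, 0.3879)–(0.866136, 0.685, 0.180406)  len=0.2075
  (v3,v7,v8) [-++] → (0.866136, 0.685, 0.180406)–(0.866136, 0.685, -0.3879)  len=0.5683
  (v3,v8,v4) [-+-] → (0.866136, 0.685, -0.3879)–(1.06352, 0.685, -0.452036)  len=0.2075
  (v4,v8,v9) [-++] → (1.06352, 0.685, -0.452036)–(1.60409, 0.685, -0.6277)  len=0.5684
  (v4,v9,v0) [-+-] → (1.60409, 0.685, -0.6277)–(1.85351, 0.685, -0.284375)  len=0.4244
  (v0,v9,v5) [-++] → (1.85351, 0.685, -0.284375)–(2.06011, 0.685, 0)  len=0.3515
  (v12,v16,v17) [++-] → (-1.42246, 0.685, 0.512293)–(-0.869333, 0.685, 0.3879)  len=0.5669
  (v12,v17,v13) [+-+] → (-0.869333, 0.685, 0.3879)–(-0.869333, 0.685, 0.188796)  len=0.1991
  (v13,v17,v18) [+--] → (-0.869333, 0.685, 0.188796)–(-0.869333, 0.685, -0.3879)  len=0.5767
  (v13,v18,v14) [+-+] → (-0.869333, 0.685, -0.3879)–(-0.998926, 0.685, -0.417046)  len=0.1328
  (v14,v18,v19) [+-+] → (-0.998926, 0.685, -0.417046)–(-1.42246, 0.685, -0.512293)  len=0.4341
  (v15,v20,v16) [+-+] → (-2.1533, 0.685, 0)–(-1.77615, 0.685, 0.576142)  len=0.6886
  (v16,v20,v21) [+--] → (-1.77615, 0.685, 0.576142)–(-1.7424, 0.685, 0.6277)  len=0.0616
  (v16,v21,v17) [+--] → (-1.7424, 0.685, 0.6277)–(-1.42246, 0.685, 0.512293)  len=0.3401
  (v18,v23,v19) [--+] → (-1.66696, 0.685, -0.600489)–(-1.42246, 0.685, -0.512293)  len=0.2599
  (v19,v23,v24) [+--] → (-1.66696, 0.685, -0.600489)–(-1.7424, 0.685, -0.6277)  len=0.0802
  (v19,v24,v15) [+-+] → (-1.7424, 0.685, -0.6277)–(-2.07621, 0.685, -0.117771)  len=0.6095
  (v15,v24,v20) [+--] → (-2.07621, 0.685, -0.117771)–(-2.1533, 0.685, 0)  len=0.1408

Chained into 2 loop(s):
  loop 1: 10 segments, perimeter = 3.8794
  loop 2: 12 segments, perimeter = 4.0904
Total perimeter = 7.970

loops=2 perimeter=7.970


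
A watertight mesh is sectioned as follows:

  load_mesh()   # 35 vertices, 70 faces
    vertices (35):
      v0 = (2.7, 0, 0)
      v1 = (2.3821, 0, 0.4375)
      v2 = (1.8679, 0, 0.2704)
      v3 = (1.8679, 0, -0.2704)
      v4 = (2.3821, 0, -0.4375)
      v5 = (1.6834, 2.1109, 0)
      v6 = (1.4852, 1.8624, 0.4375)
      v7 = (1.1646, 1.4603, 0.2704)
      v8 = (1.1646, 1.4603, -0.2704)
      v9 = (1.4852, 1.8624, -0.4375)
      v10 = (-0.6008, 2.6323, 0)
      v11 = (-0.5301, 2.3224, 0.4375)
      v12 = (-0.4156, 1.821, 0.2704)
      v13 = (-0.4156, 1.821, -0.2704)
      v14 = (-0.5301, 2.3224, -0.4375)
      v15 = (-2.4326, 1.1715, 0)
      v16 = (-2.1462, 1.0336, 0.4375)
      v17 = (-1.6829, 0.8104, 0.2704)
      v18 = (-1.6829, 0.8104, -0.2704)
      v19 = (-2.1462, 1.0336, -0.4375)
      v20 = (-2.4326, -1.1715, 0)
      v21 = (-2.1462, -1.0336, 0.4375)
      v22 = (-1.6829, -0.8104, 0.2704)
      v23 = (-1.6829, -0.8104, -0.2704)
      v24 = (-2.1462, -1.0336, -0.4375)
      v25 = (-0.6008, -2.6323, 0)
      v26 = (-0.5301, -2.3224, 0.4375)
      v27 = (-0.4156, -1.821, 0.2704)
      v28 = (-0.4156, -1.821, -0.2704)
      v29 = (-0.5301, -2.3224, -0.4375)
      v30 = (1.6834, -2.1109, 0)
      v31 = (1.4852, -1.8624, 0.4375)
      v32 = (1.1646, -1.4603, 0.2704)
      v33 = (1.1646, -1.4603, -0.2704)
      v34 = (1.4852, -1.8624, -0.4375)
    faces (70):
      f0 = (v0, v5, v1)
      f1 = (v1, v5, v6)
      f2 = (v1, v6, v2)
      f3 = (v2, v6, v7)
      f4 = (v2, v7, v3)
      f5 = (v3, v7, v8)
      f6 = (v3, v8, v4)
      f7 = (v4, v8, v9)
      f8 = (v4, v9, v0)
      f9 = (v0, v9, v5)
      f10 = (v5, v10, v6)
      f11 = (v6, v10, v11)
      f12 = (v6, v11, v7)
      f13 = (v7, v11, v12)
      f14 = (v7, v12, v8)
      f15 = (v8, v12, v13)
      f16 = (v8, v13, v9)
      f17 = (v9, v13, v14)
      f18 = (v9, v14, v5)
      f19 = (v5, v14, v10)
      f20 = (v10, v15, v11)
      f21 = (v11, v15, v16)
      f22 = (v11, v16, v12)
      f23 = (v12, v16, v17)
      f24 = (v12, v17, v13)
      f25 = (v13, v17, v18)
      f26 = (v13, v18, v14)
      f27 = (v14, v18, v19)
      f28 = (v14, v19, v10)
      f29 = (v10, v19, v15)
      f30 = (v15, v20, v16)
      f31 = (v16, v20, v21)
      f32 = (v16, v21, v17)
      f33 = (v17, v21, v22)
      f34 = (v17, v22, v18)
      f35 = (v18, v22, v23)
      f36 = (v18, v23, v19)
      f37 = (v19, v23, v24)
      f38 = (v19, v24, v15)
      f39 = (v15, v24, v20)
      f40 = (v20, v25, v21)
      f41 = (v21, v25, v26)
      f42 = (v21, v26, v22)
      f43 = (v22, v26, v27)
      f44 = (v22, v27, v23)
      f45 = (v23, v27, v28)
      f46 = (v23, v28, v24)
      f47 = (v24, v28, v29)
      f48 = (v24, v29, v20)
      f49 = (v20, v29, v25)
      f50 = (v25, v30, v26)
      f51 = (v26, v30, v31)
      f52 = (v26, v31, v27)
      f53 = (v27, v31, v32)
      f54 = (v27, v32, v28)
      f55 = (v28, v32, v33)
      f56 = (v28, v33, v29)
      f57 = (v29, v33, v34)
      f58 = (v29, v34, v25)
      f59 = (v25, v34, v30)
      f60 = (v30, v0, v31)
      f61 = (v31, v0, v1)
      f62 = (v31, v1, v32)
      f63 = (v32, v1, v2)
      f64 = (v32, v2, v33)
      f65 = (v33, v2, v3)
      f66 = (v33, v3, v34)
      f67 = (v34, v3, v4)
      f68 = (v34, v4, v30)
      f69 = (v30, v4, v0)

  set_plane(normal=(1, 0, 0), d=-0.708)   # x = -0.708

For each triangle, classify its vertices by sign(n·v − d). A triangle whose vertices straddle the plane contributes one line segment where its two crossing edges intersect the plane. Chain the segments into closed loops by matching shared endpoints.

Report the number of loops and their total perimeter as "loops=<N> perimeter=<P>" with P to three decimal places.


loops=2 perimeter=5.827

Straddling triangles (20 of 70):
  (v10,v15,v11) [+-+] → (-0.708, 2.54681, 0)–(-0.708, 2.21478, 0.39659)  len=0.5172
  (v11,v15,v16) [+--] → (-0.708, 2.21478, 0.39659)–(-0.708, 2.18053, 0.4375)  len=0.0534
  (v11,v16,v12) [+-+] → (-0.708, 2.18053, 0.4375)–(-0.708, 1.68796, 0.298633)  len=0.5118
  (v12,v16,v17) [+--] → (-0.708, 1.68796, 0.298633)–(-0.708, 1.58783, 0.2704)  len=0.1040
  (v12,v17,v13) [+-+] → (-0.708, 1.58783, 0.2704)–(-0.708, 1.58783, -0.145623)  len=0.4160
  (v13,v17,v18) [+--] → (-0.708, 1.58783, -0.145623)–(-0.708, 1.58783, -0.2704)  len=0.1248
  (v13,v18,v14) [+-+] → (-0.708, 1.58783, -0.2704)–(-0.708, 2.08907, -0.411713)  len=0.5208
  (v14,v18,v19) [+--] → (-0.708, 2.08907, -0.411713)–(-0.708, 2.18053, -0.4375)  len=0.0950
  (v14,v19,v10) [+-+] → (-0.708, 2.18053, -0.4375)–(-0.708, 2.5214, -0.0303481)  len=0.5310
  (v10,v19,v15) [+--] → (-0.708, 2.5214, -0.0303481)–(-0.708, 2.54681, 0)  len=0.0396
  (v20,v25,v21) [-+-] → (-0.708, -2.54681, 0)–(-0.708, -2.5214, 0.0303481)  len=0.0396
  (v21,v25,v26) [-++] → (-0.708, -2.5214, 0.0303481)–(-0.708, -2.18053, 0.4375)  len=0.5310
  (v21,v26,v22) [-+-] → (-0.708, -2.18053, 0.4375)–(-0.708, -2.08907, 0.411713)  len=0.0950
  (v22,v26,v27) [-++] → (-0.708, -2.08907, 0.411713)–(-0.708, -1.58783, 0.2704)  len=0.5208
  (v22,v27,v23) [-+-] → (-0.708, -1.58783, 0.2704)–(-0.708, -1.58783, 0.145623)  len=0.1248
  (v23,v27,v28) [-++] → (-0.708, -1.58783, 0.145623)–(-0.708, -1.58783, -0.2704)  len=0.4160
  (v23,v28,v24) [-+-] → (-0.708, -1.58783, -0.2704)–(-0.708, -1.68796, -0.298633)  len=0.1040
  (v24,v28,v29) [-++] → (-0.708, -1.68796, -0.298633)–(-0.708, -2.18053, -0.4375)  len=0.5118
  (v24,v29,v20) [-+-] → (-0.708, -2.18053, -0.4375)–(-0.708, -2.21478, -0.39659)  len=0.0534
  (v20,v29,v25) [-++] → (-0.708, -2.21478, -0.39659)–(-0.708, -2.54681, 0)  len=0.5172

Chained into 2 loop(s):
  loop 1: 10 segments, perimeter = 2.9136
  loop 2: 10 segments, perimeter = 2.9136
Total perimeter = 5.827


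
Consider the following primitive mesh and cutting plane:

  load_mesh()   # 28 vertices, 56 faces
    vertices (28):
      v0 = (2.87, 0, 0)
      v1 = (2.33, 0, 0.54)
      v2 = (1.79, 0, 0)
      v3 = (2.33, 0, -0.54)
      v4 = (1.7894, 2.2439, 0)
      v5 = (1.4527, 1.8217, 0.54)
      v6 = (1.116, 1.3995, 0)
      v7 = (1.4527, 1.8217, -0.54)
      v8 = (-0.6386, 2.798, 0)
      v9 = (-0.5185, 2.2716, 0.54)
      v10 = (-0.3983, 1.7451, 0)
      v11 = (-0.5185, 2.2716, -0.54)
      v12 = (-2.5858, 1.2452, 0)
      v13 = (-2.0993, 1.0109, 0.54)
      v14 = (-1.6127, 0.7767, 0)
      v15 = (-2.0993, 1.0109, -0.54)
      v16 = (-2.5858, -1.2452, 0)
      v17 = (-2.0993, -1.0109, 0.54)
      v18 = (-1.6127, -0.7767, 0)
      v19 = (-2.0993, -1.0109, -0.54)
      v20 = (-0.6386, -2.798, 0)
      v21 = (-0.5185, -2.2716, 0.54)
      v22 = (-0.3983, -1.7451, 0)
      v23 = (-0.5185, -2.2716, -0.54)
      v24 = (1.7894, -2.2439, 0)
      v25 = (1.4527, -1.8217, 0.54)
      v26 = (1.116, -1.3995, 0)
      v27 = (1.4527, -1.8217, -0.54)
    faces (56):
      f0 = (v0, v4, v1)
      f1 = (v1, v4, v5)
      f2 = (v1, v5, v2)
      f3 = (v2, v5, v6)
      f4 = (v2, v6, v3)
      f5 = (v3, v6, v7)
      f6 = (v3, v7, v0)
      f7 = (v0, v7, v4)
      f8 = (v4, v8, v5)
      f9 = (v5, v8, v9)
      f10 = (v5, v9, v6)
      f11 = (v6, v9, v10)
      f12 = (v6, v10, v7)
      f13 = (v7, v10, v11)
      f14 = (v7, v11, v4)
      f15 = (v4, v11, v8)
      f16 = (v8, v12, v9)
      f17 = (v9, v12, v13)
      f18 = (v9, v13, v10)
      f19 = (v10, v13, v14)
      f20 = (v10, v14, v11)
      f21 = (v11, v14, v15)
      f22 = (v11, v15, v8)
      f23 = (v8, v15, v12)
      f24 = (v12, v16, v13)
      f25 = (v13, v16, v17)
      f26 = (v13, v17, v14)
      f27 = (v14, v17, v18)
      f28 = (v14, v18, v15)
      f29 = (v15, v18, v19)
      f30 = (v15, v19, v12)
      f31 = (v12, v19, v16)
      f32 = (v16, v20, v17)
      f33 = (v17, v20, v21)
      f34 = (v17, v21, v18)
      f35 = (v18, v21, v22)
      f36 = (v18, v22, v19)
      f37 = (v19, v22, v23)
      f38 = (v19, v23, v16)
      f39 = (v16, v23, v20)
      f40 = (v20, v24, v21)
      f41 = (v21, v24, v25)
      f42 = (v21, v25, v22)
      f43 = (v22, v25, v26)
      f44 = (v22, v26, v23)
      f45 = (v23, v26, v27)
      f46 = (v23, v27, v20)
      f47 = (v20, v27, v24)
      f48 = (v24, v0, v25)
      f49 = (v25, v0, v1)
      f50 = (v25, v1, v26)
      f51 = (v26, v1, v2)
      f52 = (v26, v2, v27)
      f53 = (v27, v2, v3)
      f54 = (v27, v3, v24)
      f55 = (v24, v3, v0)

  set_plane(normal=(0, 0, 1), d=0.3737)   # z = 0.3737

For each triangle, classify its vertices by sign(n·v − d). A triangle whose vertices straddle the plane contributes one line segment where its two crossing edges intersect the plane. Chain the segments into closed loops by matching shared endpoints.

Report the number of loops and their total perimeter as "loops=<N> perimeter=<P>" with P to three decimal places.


loops=2 perimeter=28.307

Straddling triangles (28 of 56):
  (v0,v4,v1) [--+] → (2.16352, 0.691038, 0.3737)–(2.4963, 0, 0.3737)  len=0.7670
  (v1,v4,v5) [+-+] → (2.16352, 0.691038, 0.3737)–(1.55639, 1.95172, 0.3737)  len=1.3993
  (v1,v5,v2) [++-] → (1.55658, 1.26068, 0.3737)–(2.1637, 0, 0.3737)  len=1.3993
  (v2,v5,v6) [-+-] → (1.55658, 1.26068, 0.3737)–(1.34901, 1.69168, 0.3737)  len=0.4784
  (v4,v8,v5) [--+] → (0.808657, 2.12236, 0.3737)–(1.55639, 1.95172, 0.3737)  len=0.7670
  (v5,v8,v9) [+-+] → (0.808657, 2.12236, 0.3737)–(-0.555486, 2.43371, 0.3737)  len=1.3992
  (v5,v9,v6) [++-] → (-0.0151345, 2.00303, 0.3737)–(1.34901, 1.69168, 0.3737)  len=1.3992
  (v6,v9,v10) [-+-] → (-0.0151345, 2.00303, 0.3737)–(-0.481483, 2.10946, 0.3737)  len=0.4783
  (v8,v12,v9) [--+] → (-1.15515, 1.95551, 0.3737)–(-0.555486, 2.43371, 0.3737)  len=0.7670
  (v9,v12,v13) [+-+] → (-1.15515, 1.95551, 0.3737)–(-2.24912, 1.08306, 0.3737)  len=1.3993
  (v9,v13,v10) [++-] → (-1.57545, 1.23701, 0.3737)–(-0.481483, 2.10946, 0.3737)  len=1.3993
  (v10,v13,v14) [-+-] → (-1.57545, 1.23701, 0.3737)–(-1.94945, 0.938775, 0.3737)  len=0.4783
  (v12,v16,v13) [--+] → (-2.24912, 0.316105, 0.3737)–(-2.24912, 1.08306, 0.3737)  len=0.7670
  (v13,v16,v17) [+-+] → (-2.24912, 0.316105, 0.3737)–(-2.24912, -1.08306, 0.3737)  len=1.3992
  (v13,v17,v14) [++-] → (-1.94945, -0.460385, 0.3737)–(-1.94945, 0.938775, 0.3737)  len=1.3992
  (v14,v17,v18) [-+-] → (-1.94945, -0.460385, 0.3737)–(-1.94945, -0.938775, 0.3737)  len=0.4784
  (v16,v20,v17) [--+] → (-1.64946, -1.56126, 0.3737)–(-2.24912, -1.08306, 0.3737)  len=0.7670
  (v17,v20,v21) [+-+] → (-1.64946, -1.56126, 0.3737)–(-0.555486, -2.43371, 0.3737)  len=1.3993
  (v17,v21,v18) [++-] → (-0.855473, -1.81123, 0.3737)–(-1.94945, -0.938775, 0.3737)  len=1.3993
  (v18,v21,v22) [-+-] → (-0.855473, -1.81123, 0.3737)–(-0.481483, -2.10946, 0.3737)  len=0.4783
  (v20,v24,v21) [--+] → (0.192248, -2.26307, 0.3737)–(-0.555486, -2.43371, 0.3737)  len=0.7670
  (v21,v24,v25) [+-+] → (0.192248, -2.26307, 0.3737)–(1.55639, -1.95172, 0.3737)  len=1.3992
  (v21,v25,v22) [++-] → (0.882661, -1.79811, 0.3737)–(-0.481483, -2.10946, 0.3737)  len=1.3992
  (v22,v25,v26) [-+-] → (0.882661, -1.79811, 0.3737)–(1.34901, -1.69168, 0.3737)  len=0.4783
  (v24,v0,v25) [--+] → (1.88918, -1.26068, 0.3737)–(1.55639, -1.95172, 0.3737)  len=0.7670
  (v25,v0,v1) [+-+] → (1.88918, -1.26068, 0.3737)–(2.4963, 0, 0.3737)  len=1.3993
  (v25,v1,v26) [++-] → (1.95613, -0.430994, 0.3737)–(1.34901, -1.69168, 0.3737)  len=1.3993
  (v26,v1,v2) [-+-] → (1.95613, -0.430994, 0.3737)–(2.1637, 0, 0.3737)  len=0.4784

Chained into 2 loop(s):
  loop 1: 14 segments, perimeter = 15.1635
  loop 2: 14 segments, perimeter = 13.1432
Total perimeter = 28.307


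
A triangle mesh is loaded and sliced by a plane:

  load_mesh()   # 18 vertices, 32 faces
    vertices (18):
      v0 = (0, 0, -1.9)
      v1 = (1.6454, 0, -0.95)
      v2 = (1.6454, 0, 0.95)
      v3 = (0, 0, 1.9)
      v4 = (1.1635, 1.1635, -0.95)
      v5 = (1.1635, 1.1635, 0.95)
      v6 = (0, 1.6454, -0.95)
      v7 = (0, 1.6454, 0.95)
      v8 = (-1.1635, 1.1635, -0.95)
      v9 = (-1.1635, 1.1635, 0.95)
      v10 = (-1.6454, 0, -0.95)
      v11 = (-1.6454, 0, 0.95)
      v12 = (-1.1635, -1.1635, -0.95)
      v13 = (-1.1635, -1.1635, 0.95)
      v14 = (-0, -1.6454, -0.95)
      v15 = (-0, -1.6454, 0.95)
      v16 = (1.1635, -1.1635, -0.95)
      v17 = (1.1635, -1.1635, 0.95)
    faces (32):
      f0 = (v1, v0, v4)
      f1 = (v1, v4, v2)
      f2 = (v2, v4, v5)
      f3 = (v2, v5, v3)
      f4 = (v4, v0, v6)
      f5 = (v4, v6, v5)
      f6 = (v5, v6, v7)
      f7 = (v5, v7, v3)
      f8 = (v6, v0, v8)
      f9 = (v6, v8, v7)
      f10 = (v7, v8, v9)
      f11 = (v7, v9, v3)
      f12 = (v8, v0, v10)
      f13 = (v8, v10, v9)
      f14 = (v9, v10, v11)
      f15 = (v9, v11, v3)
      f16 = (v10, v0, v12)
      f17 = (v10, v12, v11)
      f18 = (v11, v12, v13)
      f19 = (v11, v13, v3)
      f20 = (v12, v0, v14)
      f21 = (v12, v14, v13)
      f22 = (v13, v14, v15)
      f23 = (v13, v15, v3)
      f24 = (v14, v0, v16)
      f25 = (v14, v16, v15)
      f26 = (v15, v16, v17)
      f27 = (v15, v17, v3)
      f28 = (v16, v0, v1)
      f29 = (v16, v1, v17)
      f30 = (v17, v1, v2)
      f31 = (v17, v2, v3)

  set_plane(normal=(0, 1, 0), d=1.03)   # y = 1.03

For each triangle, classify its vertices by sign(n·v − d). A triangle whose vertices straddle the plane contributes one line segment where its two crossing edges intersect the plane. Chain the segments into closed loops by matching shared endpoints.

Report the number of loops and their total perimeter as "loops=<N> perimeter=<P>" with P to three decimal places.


Straddling triangles (12 of 32):
  (v1,v0,v4) [--+] → (1.03, 1.03, -1.059)–(1.21879, 1.03, -0.95)  len=0.2180
  (v1,v4,v2) [-+-] → (1.21879, 1.03, -0.95)–(1.21879, 1.03, -0.731994)  len=0.2180
  (v2,v4,v5) [-++] → (1.21879, 1.03, -0.731994)–(1.21879, 1.03, 0.95)  len=1.6820
  (v2,v5,v3) [-+-] → (1.21879, 1.03, 0.95)–(1.03, 1.03, 1.059)  len=0.2180
  (v4,v0,v6) [+-+] → (1.03, 1.03, -1.059)–(0, 1.03, -1.30531)  len=1.0590
  (v5,v7,v3) [++-] → (0, 1.03, 1.30531)–(1.03, 1.03, 1.059)  len=1.0590
  (v6,v0,v8) [+-+] → (0, 1.03, -1.30531)–(-1.03, 1.03, -1.059)  len=1.0590
  (v7,v9,v3) [++-] → (-1.03, 1.03, 1.059)–(0, 1.03, 1.30531)  len=1.0590
  (v8,v0,v10) [+--] → (-1.03, 1.03, -1.059)–(-1.21879, 1.03, -0.95)  len=0.2180
  (v8,v10,v9) [+-+] → (-1.21879, 1.03, -0.95)–(-1.21879, 1.03, 0.731994)  len=1.6820
  (v9,v10,v11) [+--] → (-1.21879, 1.03, 0.731994)–(-1.21879, 1.03, 0.95)  len=0.2180
  (v9,v11,v3) [+--] → (-1.21879, 1.03, 0.95)–(-1.03, 1.03, 1.059)  len=0.2180

Chained into 1 loop(s):
  loop 1: 12 segments, perimeter = 8.9082
Total perimeter = 8.908

loops=1 perimeter=8.908


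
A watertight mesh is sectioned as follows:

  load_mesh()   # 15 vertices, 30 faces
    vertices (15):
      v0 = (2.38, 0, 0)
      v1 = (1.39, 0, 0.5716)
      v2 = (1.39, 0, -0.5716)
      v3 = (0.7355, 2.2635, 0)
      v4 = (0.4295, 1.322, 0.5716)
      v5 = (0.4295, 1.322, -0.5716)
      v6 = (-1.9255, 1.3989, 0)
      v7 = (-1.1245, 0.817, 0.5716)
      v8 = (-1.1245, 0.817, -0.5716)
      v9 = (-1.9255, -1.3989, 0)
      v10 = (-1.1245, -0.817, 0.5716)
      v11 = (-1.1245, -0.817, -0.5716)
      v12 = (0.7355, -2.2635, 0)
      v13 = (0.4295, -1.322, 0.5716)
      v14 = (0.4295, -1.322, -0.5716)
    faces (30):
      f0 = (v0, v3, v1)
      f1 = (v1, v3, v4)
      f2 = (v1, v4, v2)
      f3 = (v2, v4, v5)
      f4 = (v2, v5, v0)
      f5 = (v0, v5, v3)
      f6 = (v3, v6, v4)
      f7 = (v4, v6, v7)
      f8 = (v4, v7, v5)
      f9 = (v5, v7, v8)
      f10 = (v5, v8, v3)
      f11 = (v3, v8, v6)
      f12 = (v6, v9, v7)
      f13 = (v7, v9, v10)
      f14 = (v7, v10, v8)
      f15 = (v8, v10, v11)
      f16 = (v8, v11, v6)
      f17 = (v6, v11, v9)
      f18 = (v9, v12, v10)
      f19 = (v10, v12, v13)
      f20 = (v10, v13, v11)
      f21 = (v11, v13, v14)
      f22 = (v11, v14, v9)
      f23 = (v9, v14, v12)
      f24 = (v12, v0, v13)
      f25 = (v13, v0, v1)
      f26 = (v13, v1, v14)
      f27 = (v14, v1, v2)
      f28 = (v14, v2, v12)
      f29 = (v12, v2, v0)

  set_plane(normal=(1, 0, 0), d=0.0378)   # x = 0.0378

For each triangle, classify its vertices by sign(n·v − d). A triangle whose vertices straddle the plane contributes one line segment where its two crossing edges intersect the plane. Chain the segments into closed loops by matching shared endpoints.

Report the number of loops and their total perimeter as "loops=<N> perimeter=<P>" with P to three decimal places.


loops=2 perimeter=6.357

Straddling triangles (12 of 30):
  (v3,v6,v4) [+-+] → (0.0378, 2.03681, 0)–(0.0378, 1.33479, 0.476528)  len=0.8485
  (v4,v6,v7) [+--] → (0.0378, 1.33479, 0.476528)–(0.0378, 1.19471, 0.5716)  len=0.1693
  (v4,v7,v5) [+-+] → (0.0378, 1.19471, 0.5716)–(0.0378, 1.19471, -0.283446)  len=0.8550
  (v5,v7,v8) [+--] → (0.0378, 1.19471, -0.283446)–(0.0378, 1.19471, -0.5716)  len=0.2882
  (v5,v8,v3) [+-+] → (0.0378, 1.19471, -0.5716)–(0.0378, 1.72091, -0.214411)  len=0.6360
  (v3,v8,v6) [+--] → (0.0378, 1.72091, -0.214411)–(0.0378, 2.03681, 0)  len=0.3818
  (v9,v12,v10) [-+-] → (0.0378, -2.03681, 0)–(0.0378, -1.72091, 0.214411)  len=0.3818
  (v10,v12,v13) [-++] → (0.0378, -1.72091, 0.214411)–(0.0378, -1.19471, 0.5716)  len=0.6360
  (v10,v13,v11) [-+-] → (0.0378, -1.19471, 0.5716)–(0.0378, -1.19471, 0.283446)  len=0.2882
  (v11,v13,v14) [-++] → (0.0378, -1.19471, 0.283446)–(0.0378, -1.19471, -0.5716)  len=0.8550
  (v11,v14,v9) [-+-] → (0.0378, -1.19471, -0.5716)–(0.0378, -1.33479, -0.476528)  len=0.1693
  (v9,v14,v12) [-++] → (0.0378, -1.33479, -0.476528)–(0.0378, -2.03681, 0)  len=0.8485

Chained into 2 loop(s):
  loop 1: 6 segments, perimeter = 3.1787
  loop 2: 6 segments, perimeter = 3.1787
Total perimeter = 6.357


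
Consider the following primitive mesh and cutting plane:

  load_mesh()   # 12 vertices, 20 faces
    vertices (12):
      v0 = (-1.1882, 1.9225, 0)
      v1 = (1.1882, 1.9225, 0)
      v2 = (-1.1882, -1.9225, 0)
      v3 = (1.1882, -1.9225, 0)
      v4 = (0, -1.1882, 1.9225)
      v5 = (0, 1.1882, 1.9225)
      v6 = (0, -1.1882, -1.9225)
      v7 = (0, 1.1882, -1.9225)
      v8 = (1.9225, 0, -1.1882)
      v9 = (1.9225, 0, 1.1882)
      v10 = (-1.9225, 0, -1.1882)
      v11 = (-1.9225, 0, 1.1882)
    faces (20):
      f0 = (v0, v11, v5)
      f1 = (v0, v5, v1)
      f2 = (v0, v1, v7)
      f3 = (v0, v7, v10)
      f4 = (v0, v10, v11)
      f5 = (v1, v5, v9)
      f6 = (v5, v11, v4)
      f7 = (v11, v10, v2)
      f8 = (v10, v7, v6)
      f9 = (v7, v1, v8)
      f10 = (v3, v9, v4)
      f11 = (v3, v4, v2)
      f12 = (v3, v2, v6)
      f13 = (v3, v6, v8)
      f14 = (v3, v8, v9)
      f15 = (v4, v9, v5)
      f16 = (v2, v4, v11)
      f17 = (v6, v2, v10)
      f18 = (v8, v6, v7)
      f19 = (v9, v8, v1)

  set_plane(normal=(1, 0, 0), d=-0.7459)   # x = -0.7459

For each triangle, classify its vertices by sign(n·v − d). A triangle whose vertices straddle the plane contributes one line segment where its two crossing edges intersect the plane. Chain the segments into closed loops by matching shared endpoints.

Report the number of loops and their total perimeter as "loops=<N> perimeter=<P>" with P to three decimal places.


Straddling triangles (10 of 20):
  (v0,v11,v5) [--+] → (-0.7459, 0.727197, 1.6376)–(-0.7459, 1.64916, 0.715639)  len=1.3039
  (v0,v5,v1) [-++] → (-0.7459, 1.64916, 0.715639)–(-0.7459, 1.9225, 0)  len=0.7661
  (v0,v1,v7) [-++] → (-0.7459, 1.9225, 0)–(-0.7459, 1.64916, -0.715639)  len=0.7661
  (v0,v7,v10) [-+-] → (-0.7459, 1.64916, -0.715639)–(-0.7459, 0.727197, -1.6376)  len=1.3039
  (v5,v11,v4) [+-+] → (-0.7459, 0.727197, 1.6376)–(-0.7459, -0.727197, 1.6376)  len=1.4544
  (v10,v7,v6) [-++] → (-0.7459, 0.727197, -1.6376)–(-0.7459, -0.727197, -1.6376)  len=1.4544
  (v3,v4,v2) [++-] → (-0.7459, -1.64916, 0.715639)–(-0.7459, -1.9225, 0)  len=0.7661
  (v3,v2,v6) [+-+] → (-0.7459, -1.9225, 0)–(-0.7459, -1.64916, -0.715639)  len=0.7661
  (v2,v4,v11) [-+-] → (-0.7459, -1.64916, 0.715639)–(-0.7459, -0.727197, 1.6376)  len=1.3039
  (v6,v2,v10) [+--] → (-0.7459, -1.64916, -0.715639)–(-0.7459, -0.727197, -1.6376)  len=1.3039

Chained into 1 loop(s):
  loop 1: 10 segments, perimeter = 11.1885
Total perimeter = 11.188

loops=1 perimeter=11.188


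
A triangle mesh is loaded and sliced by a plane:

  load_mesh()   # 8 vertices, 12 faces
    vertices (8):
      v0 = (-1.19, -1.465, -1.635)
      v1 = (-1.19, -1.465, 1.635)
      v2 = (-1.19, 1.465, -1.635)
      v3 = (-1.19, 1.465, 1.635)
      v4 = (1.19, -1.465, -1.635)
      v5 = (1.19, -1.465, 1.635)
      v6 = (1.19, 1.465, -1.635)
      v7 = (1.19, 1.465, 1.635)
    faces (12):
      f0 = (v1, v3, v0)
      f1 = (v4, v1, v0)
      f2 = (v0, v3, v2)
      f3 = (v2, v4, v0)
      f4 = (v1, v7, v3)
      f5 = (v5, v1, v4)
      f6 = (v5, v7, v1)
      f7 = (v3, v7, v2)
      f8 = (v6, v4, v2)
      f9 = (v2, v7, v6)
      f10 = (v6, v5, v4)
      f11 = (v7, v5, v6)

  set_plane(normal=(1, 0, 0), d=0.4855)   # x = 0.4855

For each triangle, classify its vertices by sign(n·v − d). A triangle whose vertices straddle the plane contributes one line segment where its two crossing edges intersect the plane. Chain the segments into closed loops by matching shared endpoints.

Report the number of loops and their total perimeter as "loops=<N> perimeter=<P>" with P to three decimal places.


Straddling triangles (8 of 12):
  (v4,v1,v0) [+--] → (0.4855, -1.465, -0.667053)–(0.4855, -1.465, -1.635)  len=0.9679
  (v2,v4,v0) [-+-] → (0.4855, -0.597695, -1.635)–(0.4855, -1.465, -1.635)  len=0.8673
  (v1,v7,v3) [-+-] → (0.4855, 0.597695, 1.635)–(0.4855, 1.465, 1.635)  len=0.8673
  (v5,v1,v4) [+-+] → (0.4855, -1.465, 1.635)–(0.4855, -1.465, -0.667053)  len=2.3021
  (v5,v7,v1) [++-] → (0.4855, 0.597695, 1.635)–(0.4855, -1.465, 1.635)  len=2.0627
  (v3,v7,v2) [-+-] → (0.4855, 1.465, 1.635)–(0.4855, 1.465, 0.667053)  len=0.9679
  (v6,v4,v2) [++-] → (0.4855, -0.597695, -1.635)–(0.4855, 1.465, -1.635)  len=2.0627
  (v2,v7,v6) [-++] → (0.4855, 1.465, 0.667053)–(0.4855, 1.465, -1.635)  len=2.3021

Chained into 1 loop(s):
  loop 1: 8 segments, perimeter = 12.4000
Total perimeter = 12.400

loops=1 perimeter=12.400


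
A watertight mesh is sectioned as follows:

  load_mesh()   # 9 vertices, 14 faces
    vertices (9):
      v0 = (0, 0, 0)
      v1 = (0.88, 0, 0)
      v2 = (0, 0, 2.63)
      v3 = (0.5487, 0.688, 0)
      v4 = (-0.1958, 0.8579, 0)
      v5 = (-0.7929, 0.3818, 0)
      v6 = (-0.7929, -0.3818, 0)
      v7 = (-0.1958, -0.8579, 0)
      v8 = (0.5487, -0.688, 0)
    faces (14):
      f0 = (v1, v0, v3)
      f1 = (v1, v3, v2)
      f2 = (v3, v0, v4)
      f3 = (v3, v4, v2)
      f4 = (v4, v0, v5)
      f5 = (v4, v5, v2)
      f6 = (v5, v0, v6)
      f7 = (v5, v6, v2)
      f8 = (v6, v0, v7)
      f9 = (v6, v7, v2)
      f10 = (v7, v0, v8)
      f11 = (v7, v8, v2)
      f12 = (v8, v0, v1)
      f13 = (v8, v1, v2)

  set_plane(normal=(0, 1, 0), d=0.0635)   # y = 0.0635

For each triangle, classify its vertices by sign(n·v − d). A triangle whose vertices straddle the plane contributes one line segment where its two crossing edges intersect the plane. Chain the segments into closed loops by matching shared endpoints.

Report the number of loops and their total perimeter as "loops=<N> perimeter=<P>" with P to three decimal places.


loops=1 perimeter=6.800

Straddling triangles (8 of 14):
  (v1,v0,v3) [--+] → (0.0506431, 0.0635, 0)–(0.849422, 0.0635, 0)  len=0.7988
  (v1,v3,v2) [-+-] → (0.849422, 0.0635, 0)–(0.0506431, 0.0635, 2.38726)  len=2.5174
  (v3,v0,v4) [+-+] → (0.0506431, 0.0635, 0)–(-0.0144927, 0.0635, 0)  len=0.0651
  (v3,v4,v2) [++-] → (-0.0144927, 0.0635, 2.43533)–(0.0506431, 0.0635, 2.38726)  len=0.0810
  (v4,v0,v5) [+-+] → (-0.0144927, 0.0635, 0)–(-0.131873, 0.0635, 0)  len=0.1174
  (v4,v5,v2) [++-] → (-0.131873, 0.0635, 2.19259)–(-0.0144927, 0.0635, 2.43533)  len=0.2696
  (v5,v0,v6) [+--] → (-0.131873, 0.0635, 0)–(-0.7929, 0.0635, 0)  len=0.6610
  (v5,v6,v2) [+--] → (-0.7929, 0.0635, 0)–(-0.131873, 0.0635, 2.19259)  len=2.2901

Chained into 1 loop(s):
  loop 1: 8 segments, perimeter = 6.8003
Total perimeter = 6.800
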